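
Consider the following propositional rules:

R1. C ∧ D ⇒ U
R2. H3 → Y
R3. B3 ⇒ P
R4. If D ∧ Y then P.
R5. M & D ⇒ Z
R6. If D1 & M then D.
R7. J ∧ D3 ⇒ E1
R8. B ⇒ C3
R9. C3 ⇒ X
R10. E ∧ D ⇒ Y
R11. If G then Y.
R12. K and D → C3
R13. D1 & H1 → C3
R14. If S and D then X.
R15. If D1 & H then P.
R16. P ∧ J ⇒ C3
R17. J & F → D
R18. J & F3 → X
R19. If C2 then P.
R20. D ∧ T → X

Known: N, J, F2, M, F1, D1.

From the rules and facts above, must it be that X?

No

Forward chaining from the given facts derives: D, Z.
Rules concluding X: R9 needs C3; R14 needs S; R18 needs F3; R20 needs T — none of these are established.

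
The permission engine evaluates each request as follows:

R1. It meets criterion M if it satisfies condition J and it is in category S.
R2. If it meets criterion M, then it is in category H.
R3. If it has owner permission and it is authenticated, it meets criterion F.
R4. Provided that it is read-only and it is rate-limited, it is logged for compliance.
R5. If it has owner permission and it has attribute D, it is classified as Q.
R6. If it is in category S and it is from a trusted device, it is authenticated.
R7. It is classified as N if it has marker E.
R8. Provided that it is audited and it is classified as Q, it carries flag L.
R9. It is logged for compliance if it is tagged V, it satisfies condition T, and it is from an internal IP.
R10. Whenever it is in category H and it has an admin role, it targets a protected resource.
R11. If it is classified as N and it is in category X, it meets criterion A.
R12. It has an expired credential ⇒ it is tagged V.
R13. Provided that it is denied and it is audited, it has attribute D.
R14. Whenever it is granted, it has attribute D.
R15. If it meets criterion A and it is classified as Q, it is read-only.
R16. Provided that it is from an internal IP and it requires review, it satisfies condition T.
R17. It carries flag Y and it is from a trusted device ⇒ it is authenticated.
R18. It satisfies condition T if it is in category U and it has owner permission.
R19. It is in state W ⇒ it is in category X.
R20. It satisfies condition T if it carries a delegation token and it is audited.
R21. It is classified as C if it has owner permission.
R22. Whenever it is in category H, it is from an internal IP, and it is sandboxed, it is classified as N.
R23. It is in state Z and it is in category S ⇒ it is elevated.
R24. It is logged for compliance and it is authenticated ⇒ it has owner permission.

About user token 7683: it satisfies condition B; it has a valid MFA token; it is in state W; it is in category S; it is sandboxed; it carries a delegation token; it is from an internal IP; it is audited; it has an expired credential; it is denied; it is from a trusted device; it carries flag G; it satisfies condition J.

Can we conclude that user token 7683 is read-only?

By R1 (it satisfies condition J, it is in category S): it meets criterion M.
By R2 (it meets criterion M): it is in category H.
By R6 (it is in category S, it is from a trusted device): it is authenticated.
By R12 (it has an expired credential): it is tagged V.
By R13 (it is denied, it is audited): it has attribute D.
By R19 (it is in state W): it is in category X.
By R20 (it carries a delegation token, it is audited): it satisfies condition T.
By R22 (it is in category H, it is from an internal IP, it is sandboxed): it is classified as N.
By R9 (it is tagged V, it satisfies condition T, it is from an internal IP): it is logged for compliance.
By R11 (it is classified as N, it is in category X): it meets criterion A.
By R24 (it is logged for compliance, it is authenticated): it has owner permission.
By R5 (it has owner permission, it has attribute D): it is classified as Q.
By R15 (it meets criterion A, it is classified as Q): it is read-only.

Yes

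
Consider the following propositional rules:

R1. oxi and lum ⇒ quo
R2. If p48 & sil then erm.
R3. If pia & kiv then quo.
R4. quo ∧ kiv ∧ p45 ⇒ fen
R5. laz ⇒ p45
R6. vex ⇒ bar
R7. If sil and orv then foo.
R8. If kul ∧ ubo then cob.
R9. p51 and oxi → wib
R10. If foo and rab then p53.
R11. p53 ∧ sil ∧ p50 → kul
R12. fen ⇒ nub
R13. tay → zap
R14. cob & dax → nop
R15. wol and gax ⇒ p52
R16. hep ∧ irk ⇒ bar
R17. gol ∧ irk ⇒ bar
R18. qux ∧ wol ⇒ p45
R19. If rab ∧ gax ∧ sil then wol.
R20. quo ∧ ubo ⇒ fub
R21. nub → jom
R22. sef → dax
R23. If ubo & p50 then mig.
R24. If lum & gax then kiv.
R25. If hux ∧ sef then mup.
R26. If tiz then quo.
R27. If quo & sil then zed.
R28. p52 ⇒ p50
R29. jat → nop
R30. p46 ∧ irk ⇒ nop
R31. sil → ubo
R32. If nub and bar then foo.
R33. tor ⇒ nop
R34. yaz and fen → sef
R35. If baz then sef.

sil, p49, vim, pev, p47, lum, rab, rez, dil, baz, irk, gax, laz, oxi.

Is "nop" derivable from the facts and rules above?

No

Forward chaining from the given facts derives: quo, p45, wol, kiv, zed, ubo, sef, fen, nub, p52, fub, jom, dax, p50, mig.
Rules concluding nop: R14 needs cob; R29 needs jat; R30 needs p46; R33 needs tor — none of these are established.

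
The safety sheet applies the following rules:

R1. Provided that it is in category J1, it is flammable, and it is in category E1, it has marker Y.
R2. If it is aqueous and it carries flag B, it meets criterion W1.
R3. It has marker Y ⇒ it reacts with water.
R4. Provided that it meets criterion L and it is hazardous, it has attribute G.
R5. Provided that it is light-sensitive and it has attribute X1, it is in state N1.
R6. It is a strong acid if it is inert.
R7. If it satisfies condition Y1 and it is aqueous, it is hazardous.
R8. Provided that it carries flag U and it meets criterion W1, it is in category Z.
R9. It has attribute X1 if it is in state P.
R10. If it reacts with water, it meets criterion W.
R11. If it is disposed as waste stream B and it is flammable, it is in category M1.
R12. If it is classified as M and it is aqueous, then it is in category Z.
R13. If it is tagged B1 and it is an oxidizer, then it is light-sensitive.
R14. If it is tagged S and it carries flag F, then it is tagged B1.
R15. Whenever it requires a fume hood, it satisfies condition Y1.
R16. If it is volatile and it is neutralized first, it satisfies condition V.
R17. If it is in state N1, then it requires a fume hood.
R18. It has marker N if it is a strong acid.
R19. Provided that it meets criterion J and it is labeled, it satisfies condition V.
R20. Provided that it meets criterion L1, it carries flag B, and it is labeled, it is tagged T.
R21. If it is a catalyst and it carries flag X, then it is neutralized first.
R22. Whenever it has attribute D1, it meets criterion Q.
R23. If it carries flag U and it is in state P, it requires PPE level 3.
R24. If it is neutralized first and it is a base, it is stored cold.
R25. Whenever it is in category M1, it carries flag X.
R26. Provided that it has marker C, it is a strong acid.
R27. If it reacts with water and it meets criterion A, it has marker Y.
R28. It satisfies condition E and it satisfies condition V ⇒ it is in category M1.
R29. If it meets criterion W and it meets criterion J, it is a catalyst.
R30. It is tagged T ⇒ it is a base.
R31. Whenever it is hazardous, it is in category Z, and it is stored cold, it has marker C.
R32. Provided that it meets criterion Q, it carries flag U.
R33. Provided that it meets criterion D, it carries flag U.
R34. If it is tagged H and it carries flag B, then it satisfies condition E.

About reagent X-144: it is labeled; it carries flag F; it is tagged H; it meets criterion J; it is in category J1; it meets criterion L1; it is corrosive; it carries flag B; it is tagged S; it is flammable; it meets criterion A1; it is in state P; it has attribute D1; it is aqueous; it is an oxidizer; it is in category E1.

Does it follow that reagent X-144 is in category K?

Forward chaining from the given facts derives: has marker Y, meets criterion W1, reacts with water, has attribute X1, meets criterion W, is tagged B1, satisfies condition V, is tagged T, meets criterion Q, is a catalyst, is a base, carries flag U, satisfies condition E, is in category Z, is light-sensitive, requires PPE level 3, is in category M1, is in state N1, requires a fume hood, carries flag X, satisfies condition Y1, is neutralized first, is stored cold, is hazardous, has marker C, is a strong acid, has marker N.
No rule has "it is in category K" as its conclusion, and it is not among the given facts.

No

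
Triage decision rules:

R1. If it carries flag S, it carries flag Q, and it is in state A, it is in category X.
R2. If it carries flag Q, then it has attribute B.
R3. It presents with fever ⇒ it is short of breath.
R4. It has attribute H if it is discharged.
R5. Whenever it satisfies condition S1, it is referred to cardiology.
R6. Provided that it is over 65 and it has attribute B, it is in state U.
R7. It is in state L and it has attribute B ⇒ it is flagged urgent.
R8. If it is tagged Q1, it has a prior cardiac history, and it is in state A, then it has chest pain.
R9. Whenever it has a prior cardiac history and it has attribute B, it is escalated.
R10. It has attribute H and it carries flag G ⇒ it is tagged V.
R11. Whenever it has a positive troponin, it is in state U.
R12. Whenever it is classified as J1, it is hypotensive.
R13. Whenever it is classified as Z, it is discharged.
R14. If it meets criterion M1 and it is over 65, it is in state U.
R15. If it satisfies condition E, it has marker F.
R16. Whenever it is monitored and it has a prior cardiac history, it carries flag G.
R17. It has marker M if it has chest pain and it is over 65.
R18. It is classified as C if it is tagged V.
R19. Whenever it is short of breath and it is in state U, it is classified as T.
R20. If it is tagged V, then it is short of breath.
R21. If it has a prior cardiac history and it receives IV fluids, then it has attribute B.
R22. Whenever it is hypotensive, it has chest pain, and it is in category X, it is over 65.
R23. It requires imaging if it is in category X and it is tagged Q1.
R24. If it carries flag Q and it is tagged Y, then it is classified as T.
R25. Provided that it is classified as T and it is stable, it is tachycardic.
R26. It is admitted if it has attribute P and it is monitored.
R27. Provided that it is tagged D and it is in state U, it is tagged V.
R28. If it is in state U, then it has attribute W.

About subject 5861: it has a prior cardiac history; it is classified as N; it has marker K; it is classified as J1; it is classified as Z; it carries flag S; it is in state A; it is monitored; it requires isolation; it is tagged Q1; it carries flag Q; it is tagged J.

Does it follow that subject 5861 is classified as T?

By R1 (it carries flag S, it carries flag Q, it is in state A): it is in category X.
By R2 (it carries flag Q): it has attribute B.
By R8 (it is tagged Q1, it has a prior cardiac history, it is in state A): it has chest pain.
By R12 (it is classified as J1): it is hypotensive.
By R13 (it is classified as Z): it is discharged.
By R16 (it is monitored, it has a prior cardiac history): it carries flag G.
By R22 (it is hypotensive, it has chest pain, it is in category X): it is over 65.
By R4 (it is discharged): it has attribute H.
By R6 (it is over 65, it has attribute B): it is in state U.
By R10 (it has attribute H, it carries flag G): it is tagged V.
By R20 (it is tagged V): it is short of breath.
By R19 (it is short of breath, it is in state U): it is classified as T.

Yes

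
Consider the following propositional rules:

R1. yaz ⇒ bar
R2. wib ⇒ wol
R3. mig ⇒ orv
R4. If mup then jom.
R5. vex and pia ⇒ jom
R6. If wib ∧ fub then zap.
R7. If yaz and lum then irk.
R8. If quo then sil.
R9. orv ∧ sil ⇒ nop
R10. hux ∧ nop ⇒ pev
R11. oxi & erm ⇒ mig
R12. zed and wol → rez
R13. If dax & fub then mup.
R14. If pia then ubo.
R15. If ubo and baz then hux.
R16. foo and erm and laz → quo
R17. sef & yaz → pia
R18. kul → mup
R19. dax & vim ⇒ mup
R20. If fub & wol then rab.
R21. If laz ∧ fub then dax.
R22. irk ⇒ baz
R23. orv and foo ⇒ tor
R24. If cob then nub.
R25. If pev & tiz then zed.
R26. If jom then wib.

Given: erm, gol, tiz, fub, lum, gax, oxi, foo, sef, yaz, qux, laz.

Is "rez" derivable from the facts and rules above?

Yes

irk  (by R7: yaz, lum)
mig  (by R11: oxi, erm)
quo  (by R16: foo, erm, laz)
pia  (by R17: sef, yaz)
dax  (by R21: laz, fub)
baz  (by R22: irk)
orv  (by R3: mig)
sil  (by R8: quo)
nop  (by R9: orv, sil)
mup  (by R13: dax, fub)
ubo  (by R14: pia)
hux  (by R15: ubo, baz)
jom  (by R4: mup)
pev  (by R10: hux, nop)
zed  (by R25: pev, tiz)
wib  (by R26: jom)
wol  (by R2: wib)
rez  (by R12: zed, wol)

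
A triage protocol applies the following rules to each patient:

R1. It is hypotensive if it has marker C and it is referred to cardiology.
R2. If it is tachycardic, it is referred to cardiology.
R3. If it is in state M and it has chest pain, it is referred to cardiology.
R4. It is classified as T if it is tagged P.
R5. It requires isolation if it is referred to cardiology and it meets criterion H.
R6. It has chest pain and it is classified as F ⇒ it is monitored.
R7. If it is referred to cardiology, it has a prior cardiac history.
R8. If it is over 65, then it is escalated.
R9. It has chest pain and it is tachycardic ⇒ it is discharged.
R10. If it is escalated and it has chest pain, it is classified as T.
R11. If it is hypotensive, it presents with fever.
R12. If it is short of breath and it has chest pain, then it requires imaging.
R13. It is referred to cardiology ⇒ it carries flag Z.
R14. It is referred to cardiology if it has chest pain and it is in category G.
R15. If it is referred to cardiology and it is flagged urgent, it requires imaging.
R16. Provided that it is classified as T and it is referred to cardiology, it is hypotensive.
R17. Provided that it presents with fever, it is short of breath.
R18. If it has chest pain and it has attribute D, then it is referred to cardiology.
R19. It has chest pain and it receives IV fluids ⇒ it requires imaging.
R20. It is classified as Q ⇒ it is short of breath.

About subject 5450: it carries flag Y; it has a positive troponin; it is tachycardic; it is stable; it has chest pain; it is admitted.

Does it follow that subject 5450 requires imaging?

No

Forward chaining from the given facts derives: is referred to cardiology, has a prior cardiac history, is discharged, carries flag Z.
Rules concluding "it requires imaging": R12 needs "it is short of breath"; R15 needs "it is flagged urgent"; R19 needs "it receives IV fluids" — none of these are established.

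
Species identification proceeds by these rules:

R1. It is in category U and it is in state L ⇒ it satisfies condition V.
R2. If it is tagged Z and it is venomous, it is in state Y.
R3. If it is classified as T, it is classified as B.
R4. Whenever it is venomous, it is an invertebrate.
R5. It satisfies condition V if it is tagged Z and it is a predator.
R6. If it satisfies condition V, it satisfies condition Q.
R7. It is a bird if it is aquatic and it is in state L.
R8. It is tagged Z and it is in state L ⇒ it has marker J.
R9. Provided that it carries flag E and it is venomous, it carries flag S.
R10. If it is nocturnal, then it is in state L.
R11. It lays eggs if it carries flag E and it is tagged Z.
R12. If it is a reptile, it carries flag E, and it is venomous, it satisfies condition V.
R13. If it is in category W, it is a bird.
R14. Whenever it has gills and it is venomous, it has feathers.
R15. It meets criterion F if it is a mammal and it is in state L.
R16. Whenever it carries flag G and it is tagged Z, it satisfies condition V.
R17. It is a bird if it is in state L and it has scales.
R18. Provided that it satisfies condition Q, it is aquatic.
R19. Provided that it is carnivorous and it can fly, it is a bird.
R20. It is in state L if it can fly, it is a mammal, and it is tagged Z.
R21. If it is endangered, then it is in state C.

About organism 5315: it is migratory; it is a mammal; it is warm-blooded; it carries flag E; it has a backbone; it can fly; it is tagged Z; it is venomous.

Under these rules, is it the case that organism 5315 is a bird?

Forward chaining from the given facts derives: is in state Y, is an invertebrate, carries flag S, lays eggs, is in state L, has marker J, meets criterion F.
Rules concluding "it is a bird": R7 needs "it is aquatic"; R13 needs "it is in category W"; R17 needs "it has scales"; R19 needs "it is carnivorous" — none of these are established.

No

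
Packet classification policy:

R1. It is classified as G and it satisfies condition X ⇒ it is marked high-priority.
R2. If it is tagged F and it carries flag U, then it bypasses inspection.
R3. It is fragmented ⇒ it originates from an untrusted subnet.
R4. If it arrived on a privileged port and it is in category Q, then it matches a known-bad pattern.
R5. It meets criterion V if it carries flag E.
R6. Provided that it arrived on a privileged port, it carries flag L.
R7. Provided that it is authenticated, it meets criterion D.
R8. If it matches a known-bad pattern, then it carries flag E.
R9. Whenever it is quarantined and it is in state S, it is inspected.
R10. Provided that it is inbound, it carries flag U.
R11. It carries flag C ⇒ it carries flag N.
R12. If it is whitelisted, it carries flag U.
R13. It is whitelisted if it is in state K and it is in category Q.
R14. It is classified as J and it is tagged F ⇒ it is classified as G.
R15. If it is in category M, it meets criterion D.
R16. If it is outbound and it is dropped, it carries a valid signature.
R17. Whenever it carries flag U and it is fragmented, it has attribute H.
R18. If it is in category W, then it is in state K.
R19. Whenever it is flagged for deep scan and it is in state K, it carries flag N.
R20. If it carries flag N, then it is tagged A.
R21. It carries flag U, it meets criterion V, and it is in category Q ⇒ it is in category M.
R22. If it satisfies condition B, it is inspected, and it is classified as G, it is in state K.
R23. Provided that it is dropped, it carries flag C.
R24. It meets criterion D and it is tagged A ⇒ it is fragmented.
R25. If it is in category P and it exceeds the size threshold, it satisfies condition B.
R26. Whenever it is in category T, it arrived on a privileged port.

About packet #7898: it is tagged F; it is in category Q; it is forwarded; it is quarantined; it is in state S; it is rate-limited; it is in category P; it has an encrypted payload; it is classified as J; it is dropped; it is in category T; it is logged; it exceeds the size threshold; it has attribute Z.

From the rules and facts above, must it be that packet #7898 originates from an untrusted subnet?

By R9 (it is quarantined, it is in state S): it is inspected.
By R14 (it is classified as J, it is tagged F): it is classified as G.
By R23 (it is dropped): it carries flag C.
By R25 (it is in category P, it exceeds the size threshold): it satisfies condition B.
By R26 (it is in category T): it arrived on a privileged port.
By R4 (it arrived on a privileged port, it is in category Q): it matches a known-bad pattern.
By R8 (it matches a known-bad pattern): it carries flag E.
By R11 (it carries flag C): it carries flag N.
By R20 (it carries flag N): it is tagged A.
By R22 (it satisfies condition B, it is inspected, it is classified as G): it is in state K.
By R5 (it carries flag E): it meets criterion V.
By R13 (it is in state K, it is in category Q): it is whitelisted.
By R12 (it is whitelisted): it carries flag U.
By R21 (it carries flag U, it meets criterion V, it is in category Q): it is in category M.
By R15 (it is in category M): it meets criterion D.
By R24 (it meets criterion D, it is tagged A): it is fragmented.
By R3 (it is fragmented): it originates from an untrusted subnet.

Yes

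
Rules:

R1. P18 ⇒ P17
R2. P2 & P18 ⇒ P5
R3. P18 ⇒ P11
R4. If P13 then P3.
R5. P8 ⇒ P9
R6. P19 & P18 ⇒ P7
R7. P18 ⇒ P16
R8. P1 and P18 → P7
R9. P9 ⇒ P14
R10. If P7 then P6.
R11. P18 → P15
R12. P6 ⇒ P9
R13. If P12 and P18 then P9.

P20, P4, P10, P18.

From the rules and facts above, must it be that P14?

No

Forward chaining from the given facts derives: P17, P11, P16, P15.
The only rule concluding P14 is R9, which needs P9; that is never established.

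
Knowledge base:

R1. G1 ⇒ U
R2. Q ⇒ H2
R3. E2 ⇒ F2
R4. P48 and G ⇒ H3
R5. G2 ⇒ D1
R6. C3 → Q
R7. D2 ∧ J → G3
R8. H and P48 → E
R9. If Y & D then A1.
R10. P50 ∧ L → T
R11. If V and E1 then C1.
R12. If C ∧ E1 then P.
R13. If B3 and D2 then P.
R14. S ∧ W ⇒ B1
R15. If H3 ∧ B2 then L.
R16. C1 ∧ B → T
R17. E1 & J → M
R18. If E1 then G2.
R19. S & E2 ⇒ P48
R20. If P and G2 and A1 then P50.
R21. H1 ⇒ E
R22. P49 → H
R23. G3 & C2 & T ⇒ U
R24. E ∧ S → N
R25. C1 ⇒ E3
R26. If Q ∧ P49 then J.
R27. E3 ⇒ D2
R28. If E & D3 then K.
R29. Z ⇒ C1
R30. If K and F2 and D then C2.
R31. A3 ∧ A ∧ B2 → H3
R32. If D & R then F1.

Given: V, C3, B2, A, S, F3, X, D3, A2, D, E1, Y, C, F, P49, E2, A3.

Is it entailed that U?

F2  (by R3: E2)
Q  (by R6: C3)
A1  (by R9: Y, D)
C1  (by R11: V, E1)
P  (by R12: C, E1)
G2  (by R18: E1)
P48  (by R19: S, E2)
P50  (by R20: P, G2, A1)
H  (by R22: P49)
E3  (by R25: C1)
J  (by R26: Q, P49)
D2  (by R27: E3)
H3  (by R31: A3, A, B2)
G3  (by R7: D2, J)
E  (by R8: H, P48)
L  (by R15: H3, B2)
K  (by R28: E, D3)
C2  (by R30: K, F2, D)
T  (by R10: P50, L)
U  (by R23: G3, C2, T)

Yes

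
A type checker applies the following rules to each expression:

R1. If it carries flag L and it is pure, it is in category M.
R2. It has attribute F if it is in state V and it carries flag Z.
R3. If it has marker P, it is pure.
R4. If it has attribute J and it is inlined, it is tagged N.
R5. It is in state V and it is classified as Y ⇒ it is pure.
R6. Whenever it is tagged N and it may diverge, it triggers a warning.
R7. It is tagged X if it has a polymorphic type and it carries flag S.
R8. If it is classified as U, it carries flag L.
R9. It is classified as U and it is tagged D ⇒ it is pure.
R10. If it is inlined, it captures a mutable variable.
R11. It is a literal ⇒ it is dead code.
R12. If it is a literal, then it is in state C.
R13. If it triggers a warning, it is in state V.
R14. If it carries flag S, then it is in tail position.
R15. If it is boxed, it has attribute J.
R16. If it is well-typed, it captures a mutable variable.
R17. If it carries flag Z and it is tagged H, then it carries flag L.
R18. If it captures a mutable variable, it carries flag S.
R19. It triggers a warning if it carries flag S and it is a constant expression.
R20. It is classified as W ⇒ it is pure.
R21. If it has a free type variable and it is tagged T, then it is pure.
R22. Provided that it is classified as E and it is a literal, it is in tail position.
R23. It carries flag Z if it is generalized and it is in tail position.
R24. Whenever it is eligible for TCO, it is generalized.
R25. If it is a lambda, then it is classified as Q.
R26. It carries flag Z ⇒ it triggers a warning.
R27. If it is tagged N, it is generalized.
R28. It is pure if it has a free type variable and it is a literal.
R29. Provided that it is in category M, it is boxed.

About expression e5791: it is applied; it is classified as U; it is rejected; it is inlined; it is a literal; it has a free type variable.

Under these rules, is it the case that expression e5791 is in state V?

By R8 (it is classified as U): it carries flag L.
By R10 (it is inlined): it captures a mutable variable.
By R18 (it captures a mutable variable): it carries flag S.
By R28 (it has a free type variable, it is a literal): it is pure.
By R1 (it carries flag L, it is pure): it is in category M.
By R14 (it carries flag S): it is in tail position.
By R29 (it is in category M): it is boxed.
By R15 (it is boxed): it has attribute J.
By R4 (it has attribute J, it is inlined): it is tagged N.
By R27 (it is tagged N): it is generalized.
By R23 (it is generalized, it is in tail position): it carries flag Z.
By R26 (it carries flag Z): it triggers a warning.
By R13 (it triggers a warning): it is in state V.

Yes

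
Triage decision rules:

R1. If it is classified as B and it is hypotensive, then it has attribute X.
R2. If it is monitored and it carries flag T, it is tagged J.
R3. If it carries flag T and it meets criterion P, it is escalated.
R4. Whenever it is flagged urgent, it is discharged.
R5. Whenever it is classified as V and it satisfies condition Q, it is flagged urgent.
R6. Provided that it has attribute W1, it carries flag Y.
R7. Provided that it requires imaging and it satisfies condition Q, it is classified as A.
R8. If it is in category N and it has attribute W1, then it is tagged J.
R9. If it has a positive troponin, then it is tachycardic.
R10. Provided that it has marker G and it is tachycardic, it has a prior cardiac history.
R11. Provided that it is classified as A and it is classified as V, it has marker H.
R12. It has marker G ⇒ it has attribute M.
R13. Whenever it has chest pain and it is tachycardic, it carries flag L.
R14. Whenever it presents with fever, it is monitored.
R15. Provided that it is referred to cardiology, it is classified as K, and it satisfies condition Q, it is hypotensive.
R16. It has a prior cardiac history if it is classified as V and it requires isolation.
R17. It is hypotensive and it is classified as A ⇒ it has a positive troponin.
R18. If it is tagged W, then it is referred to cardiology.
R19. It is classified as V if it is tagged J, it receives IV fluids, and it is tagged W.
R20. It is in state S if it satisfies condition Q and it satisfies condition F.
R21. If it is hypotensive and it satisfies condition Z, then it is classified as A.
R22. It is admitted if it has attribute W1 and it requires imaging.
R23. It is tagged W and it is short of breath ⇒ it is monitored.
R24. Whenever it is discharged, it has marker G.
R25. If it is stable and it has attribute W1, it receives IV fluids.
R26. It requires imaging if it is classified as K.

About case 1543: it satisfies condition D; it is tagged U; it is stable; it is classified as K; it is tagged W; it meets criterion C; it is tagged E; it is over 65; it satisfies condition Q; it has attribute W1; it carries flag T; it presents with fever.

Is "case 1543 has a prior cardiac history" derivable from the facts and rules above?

Yes

By R14 (it presents with fever): it is monitored.
By R18 (it is tagged W): it is referred to cardiology.
By R25 (it is stable, it has attribute W1): it receives IV fluids.
By R26 (it is classified as K): it requires imaging.
By R2 (it is monitored, it carries flag T): it is tagged J.
By R7 (it requires imaging, it satisfies condition Q): it is classified as A.
By R15 (it is referred to cardiology, it is classified as K, it satisfies condition Q): it is hypotensive.
By R17 (it is hypotensive, it is classified as A): it has a positive troponin.
By R19 (it is tagged J, it receives IV fluids, it is tagged W): it is classified as V.
By R5 (it is classified as V, it satisfies condition Q): it is flagged urgent.
By R9 (it has a positive troponin): it is tachycardic.
By R4 (it is flagged urgent): it is discharged.
By R24 (it is discharged): it has marker G.
By R10 (it has marker G, it is tachycardic): it has a prior cardiac history.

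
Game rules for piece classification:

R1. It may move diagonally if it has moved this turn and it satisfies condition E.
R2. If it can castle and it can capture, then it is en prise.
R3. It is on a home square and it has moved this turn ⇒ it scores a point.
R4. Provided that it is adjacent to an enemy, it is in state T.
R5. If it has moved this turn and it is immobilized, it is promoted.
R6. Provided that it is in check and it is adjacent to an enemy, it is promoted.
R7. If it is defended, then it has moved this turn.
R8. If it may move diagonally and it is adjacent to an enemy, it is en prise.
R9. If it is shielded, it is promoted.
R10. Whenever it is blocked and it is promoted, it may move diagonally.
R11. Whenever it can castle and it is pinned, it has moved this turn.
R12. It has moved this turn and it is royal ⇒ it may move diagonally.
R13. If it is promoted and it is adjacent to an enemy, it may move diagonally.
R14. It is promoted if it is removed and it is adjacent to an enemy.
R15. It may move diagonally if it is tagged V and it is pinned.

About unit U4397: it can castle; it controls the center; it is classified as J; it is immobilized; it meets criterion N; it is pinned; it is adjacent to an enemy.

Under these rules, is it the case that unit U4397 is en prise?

Yes

By R11 (it can castle, it is pinned): it has moved this turn.
By R5 (it has moved this turn, it is immobilized): it is promoted.
By R13 (it is promoted, it is adjacent to an enemy): it may move diagonally.
By R8 (it may move diagonally, it is adjacent to an enemy): it is en prise.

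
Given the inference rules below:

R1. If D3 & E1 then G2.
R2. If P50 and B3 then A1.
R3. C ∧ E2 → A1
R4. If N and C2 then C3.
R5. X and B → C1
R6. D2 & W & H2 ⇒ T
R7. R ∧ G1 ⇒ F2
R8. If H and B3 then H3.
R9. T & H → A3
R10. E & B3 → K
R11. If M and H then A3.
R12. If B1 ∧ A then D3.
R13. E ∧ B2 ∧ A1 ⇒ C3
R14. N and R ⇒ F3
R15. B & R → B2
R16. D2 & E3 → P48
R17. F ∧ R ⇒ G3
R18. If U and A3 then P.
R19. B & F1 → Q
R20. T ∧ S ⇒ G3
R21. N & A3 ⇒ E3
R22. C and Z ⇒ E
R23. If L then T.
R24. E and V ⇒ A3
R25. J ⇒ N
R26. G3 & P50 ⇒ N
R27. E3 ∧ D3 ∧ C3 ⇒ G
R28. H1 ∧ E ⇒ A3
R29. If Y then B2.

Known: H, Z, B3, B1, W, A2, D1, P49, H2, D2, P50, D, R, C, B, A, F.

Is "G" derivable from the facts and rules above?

A1  (by R2: P50, B3)
T  (by R6: D2, W, H2)
A3  (by R9: T, H)
D3  (by R12: B1, A)
B2  (by R15: B, R)
G3  (by R17: F, R)
E  (by R22: C, Z)
N  (by R26: G3, P50)
C3  (by R13: E, B2, A1)
E3  (by R21: N, A3)
G  (by R27: E3, D3, C3)

Yes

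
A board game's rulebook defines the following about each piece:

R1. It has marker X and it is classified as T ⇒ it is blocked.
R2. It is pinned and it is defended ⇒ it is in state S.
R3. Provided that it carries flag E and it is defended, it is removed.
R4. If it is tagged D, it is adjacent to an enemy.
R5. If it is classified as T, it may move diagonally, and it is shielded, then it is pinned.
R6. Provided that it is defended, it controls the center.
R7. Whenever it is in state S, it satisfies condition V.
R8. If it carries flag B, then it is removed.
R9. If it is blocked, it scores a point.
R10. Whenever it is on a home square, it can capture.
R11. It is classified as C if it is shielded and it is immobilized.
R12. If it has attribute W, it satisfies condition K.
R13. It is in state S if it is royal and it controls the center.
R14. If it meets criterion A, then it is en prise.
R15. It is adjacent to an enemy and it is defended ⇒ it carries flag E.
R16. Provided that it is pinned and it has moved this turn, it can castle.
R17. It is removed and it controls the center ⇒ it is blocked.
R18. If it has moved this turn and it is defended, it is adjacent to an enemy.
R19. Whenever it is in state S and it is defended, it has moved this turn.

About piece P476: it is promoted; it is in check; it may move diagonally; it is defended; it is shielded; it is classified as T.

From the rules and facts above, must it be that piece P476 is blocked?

By R5 (it is classified as T, it may move diagonally, it is shielded): it is pinned.
By R6 (it is defended): it controls the center.
By R2 (it is pinned, it is defended): it is in state S.
By R19 (it is in state S, it is defended): it has moved this turn.
By R18 (it has moved this turn, it is defended): it is adjacent to an enemy.
By R15 (it is adjacent to an enemy, it is defended): it carries flag E.
By R3 (it carries flag E, it is defended): it is removed.
By R17 (it is removed, it controls the center): it is blocked.

Yes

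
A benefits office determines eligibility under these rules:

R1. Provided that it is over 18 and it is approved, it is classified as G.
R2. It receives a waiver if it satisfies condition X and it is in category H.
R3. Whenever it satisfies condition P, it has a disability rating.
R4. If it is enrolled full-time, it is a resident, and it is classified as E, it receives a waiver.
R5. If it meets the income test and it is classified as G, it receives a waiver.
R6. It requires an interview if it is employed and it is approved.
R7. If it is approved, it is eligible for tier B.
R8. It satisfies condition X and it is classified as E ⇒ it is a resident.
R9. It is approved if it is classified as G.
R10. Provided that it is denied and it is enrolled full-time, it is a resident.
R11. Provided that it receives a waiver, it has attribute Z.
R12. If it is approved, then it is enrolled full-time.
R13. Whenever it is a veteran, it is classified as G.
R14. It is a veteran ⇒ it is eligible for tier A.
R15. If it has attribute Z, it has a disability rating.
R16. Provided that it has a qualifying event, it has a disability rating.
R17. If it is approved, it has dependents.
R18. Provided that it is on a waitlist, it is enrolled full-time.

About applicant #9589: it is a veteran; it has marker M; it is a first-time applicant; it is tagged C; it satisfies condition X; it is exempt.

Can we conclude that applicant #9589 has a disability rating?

Forward chaining from the given facts derives: is classified as G, is eligible for tier A, is approved, is enrolled full-time, has dependents, is eligible for tier B.
Rules concluding "it has a disability rating": R3 needs "it satisfies condition P"; R15 needs "it has attribute Z"; R16 needs "it has a qualifying event" — none of these are established.

No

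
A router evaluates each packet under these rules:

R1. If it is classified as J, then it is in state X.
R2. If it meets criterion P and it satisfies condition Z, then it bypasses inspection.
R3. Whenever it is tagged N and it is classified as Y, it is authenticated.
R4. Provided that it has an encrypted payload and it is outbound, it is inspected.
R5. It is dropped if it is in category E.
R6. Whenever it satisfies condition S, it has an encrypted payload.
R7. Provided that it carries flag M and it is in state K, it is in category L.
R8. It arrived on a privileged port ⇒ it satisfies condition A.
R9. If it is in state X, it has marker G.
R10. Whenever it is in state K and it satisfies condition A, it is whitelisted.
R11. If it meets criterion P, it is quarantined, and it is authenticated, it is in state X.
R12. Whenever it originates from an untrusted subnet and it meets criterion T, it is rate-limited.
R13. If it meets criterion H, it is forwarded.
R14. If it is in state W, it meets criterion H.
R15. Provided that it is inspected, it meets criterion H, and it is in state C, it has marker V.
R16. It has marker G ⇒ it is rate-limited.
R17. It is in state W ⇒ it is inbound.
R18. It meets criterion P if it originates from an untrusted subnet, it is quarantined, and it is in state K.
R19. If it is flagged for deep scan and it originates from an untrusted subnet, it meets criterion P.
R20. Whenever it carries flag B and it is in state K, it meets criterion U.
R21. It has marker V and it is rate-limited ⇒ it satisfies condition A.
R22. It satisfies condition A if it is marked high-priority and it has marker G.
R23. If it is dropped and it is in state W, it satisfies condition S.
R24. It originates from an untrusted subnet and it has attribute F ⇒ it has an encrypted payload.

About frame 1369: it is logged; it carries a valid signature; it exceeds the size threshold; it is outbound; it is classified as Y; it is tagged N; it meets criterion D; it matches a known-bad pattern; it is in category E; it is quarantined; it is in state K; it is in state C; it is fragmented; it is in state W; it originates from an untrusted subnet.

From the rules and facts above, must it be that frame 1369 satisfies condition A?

Yes

By R3 (it is tagged N, it is classified as Y): it is authenticated.
By R5 (it is in category E): it is dropped.
By R14 (it is in state W): it meets criterion H.
By R18 (it originates from an untrusted subnet, it is quarantined, it is in state K): it meets criterion P.
By R23 (it is dropped, it is in state W): it satisfies condition S.
By R6 (it satisfies condition S): it has an encrypted payload.
By R11 (it meets criterion P, it is quarantined, it is authenticated): it is in state X.
By R4 (it has an encrypted payload, it is outbound): it is inspected.
By R9 (it is in state X): it has marker G.
By R15 (it is inspected, it meets criterion H, it is in state C): it has marker V.
By R16 (it has marker G): it is rate-limited.
By R21 (it has marker V, it is rate-limited): it satisfies condition A.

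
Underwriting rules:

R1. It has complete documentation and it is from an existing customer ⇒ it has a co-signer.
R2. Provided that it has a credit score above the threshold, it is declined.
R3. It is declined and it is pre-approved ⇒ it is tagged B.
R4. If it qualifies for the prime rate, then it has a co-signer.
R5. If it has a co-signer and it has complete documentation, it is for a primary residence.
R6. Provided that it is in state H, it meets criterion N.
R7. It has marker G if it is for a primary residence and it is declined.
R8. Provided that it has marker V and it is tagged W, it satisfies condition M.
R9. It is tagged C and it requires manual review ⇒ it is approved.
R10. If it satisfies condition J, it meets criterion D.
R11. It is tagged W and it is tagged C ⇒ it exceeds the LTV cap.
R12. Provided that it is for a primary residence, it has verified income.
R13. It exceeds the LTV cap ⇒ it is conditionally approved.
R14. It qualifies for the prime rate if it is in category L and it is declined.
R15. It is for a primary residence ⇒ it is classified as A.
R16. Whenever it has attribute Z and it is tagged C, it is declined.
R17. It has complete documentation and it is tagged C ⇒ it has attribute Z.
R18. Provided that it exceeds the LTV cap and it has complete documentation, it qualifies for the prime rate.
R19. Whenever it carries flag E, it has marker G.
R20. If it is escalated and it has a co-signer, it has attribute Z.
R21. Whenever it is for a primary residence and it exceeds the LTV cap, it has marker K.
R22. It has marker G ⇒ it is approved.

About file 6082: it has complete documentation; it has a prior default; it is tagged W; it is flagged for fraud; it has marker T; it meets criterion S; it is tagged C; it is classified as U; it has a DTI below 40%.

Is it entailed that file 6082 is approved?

By R11 (it is tagged W, it is tagged C): it exceeds the LTV cap.
By R17 (it has complete documentation, it is tagged C): it has attribute Z.
By R18 (it exceeds the LTV cap, it has complete documentation): it qualifies for the prime rate.
By R4 (it qualifies for the prime rate): it has a co-signer.
By R5 (it has a co-signer, it has complete documentation): it is for a primary residence.
By R16 (it has attribute Z, it is tagged C): it is declined.
By R7 (it is for a primary residence, it is declined): it has marker G.
By R22 (it has marker G): it is approved.

Yes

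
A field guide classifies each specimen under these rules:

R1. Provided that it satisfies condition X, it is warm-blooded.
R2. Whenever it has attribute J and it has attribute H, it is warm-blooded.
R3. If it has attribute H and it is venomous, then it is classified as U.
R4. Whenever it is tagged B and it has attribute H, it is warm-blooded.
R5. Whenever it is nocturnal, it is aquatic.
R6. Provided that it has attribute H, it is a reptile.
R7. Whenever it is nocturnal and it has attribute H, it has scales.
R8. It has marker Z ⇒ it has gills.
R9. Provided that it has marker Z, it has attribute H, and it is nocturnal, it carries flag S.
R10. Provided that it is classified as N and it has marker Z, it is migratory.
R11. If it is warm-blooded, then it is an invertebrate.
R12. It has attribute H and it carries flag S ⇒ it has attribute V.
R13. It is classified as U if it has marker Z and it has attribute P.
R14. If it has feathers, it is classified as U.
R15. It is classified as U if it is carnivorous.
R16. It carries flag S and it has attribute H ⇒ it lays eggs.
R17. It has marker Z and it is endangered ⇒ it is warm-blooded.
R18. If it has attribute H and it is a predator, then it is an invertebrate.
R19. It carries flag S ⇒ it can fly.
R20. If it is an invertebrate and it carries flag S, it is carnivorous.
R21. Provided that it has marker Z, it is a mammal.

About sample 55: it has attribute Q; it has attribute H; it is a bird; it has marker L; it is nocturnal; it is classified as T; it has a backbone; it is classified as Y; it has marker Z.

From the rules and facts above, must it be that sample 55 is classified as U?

No

Forward chaining from the given facts derives: is aquatic, is a reptile, has scales, has gills, carries flag S, has attribute V, lays eggs, can fly, is a mammal.
Rules concluding "it is classified as U": R3 needs "it is venomous"; R13 needs "it has attribute P"; R14 needs "it has feathers"; R15 needs "it is carnivorous" — none of these are established.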